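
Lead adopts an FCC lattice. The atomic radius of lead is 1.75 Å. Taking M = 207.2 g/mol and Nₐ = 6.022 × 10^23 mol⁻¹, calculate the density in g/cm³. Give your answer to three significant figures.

11.3 g/cm³

In an FCC lattice, atoms touch along the face diagonal, so √2·a = 4r, giving a = 4.950 Å = 4.950 × 10^-8 cm.
With Z = 4, ρ = Z·M/(N_A·a³) = 4 × 207.2 / (6.022 × 10²³ × 1.213 × 10^-22) = 11.35 g/cm³.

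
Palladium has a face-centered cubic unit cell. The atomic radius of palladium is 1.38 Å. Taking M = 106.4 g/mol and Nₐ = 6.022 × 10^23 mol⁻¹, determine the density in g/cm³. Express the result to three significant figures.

In an FCC lattice, atoms touch along the face diagonal, so √2·a = 4r, giving a = 3.903 Å = 3.903 × 10^-8 cm.
With Z = 4, ρ = Z·M/(N_A·a³) = 4 × 106.4 / (6.022 × 10²³ × 5.947 × 10^-23) = 11.88 g/cm³.

11.9 g/cm³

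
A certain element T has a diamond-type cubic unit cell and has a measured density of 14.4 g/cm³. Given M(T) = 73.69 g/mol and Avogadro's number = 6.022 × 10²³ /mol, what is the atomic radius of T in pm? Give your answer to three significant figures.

For a diamond cubic cell (Z = 8), a³ = Z·M/(N_A·ρ) = 8 × 73.69 / (6.022 × 10²³ × 14.40) = 6.798 × 10^-23 cm³, so a = 4.081 × 10^-8 cm = 408.1 pm.
Nearest neighbors lie along the body diagonal with √3·a = 8r, so r = 0.2165 × a = 88.4 pm.

88.4 pm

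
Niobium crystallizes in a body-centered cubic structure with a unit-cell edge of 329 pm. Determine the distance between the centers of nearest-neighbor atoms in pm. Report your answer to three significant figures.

285 pm

In a BCC structure, atoms touch along the body diagonal, so √3·a = 4r; the nearest-neighbor distance equals 2r = 0.8660·a.
d = 0.8660 × 329 = 285 pm.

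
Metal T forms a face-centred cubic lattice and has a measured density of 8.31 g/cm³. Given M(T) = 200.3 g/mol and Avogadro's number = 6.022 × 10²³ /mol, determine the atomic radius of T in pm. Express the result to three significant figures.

For an FCC cell (Z = 4), a³ = Z·M/(N_A·ρ) = 4 × 200.3 / (6.022 × 10²³ × 8.310) = 1.601 × 10^-22 cm³, so a = 5.430 × 10^-8 cm = 543.0 pm.
Atoms touch along the face diagonal, so √2·a = 4r, so r = 0.3536 × a = 192 pm.

192 pm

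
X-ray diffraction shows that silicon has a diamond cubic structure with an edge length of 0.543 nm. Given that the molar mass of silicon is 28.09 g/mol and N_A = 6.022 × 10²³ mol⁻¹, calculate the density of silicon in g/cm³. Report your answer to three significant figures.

2.33 g/cm³

A diamond cubic unit cell contains Z = 8 atoms.
Cell volume: a³ = (0.543 nm)³ = (5.430 × 10^-8 cm)³ = 1.601 × 10^-22 cm³.
ρ = Z·M/(N_A·a³) = 8 × 28.09 / (6.022 × 10²³ × 1.601 × 10^-22) = 2.331 g/cm³.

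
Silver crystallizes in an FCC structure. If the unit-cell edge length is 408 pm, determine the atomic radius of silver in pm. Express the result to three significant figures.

In an FCC lattice, atoms touch along the face diagonal, so √2·a = 4r.
r = √2·a/4 = 1.4142 × 408 / 4 = 144 pm.

144 pm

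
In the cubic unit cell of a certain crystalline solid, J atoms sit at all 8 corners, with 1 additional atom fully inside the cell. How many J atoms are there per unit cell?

Corner atoms are shared by 8 cells (1/8 each), interior atoms are unshared.
Net atoms = 8 × 1/8 + 1 = 1 + 1 = 2.

2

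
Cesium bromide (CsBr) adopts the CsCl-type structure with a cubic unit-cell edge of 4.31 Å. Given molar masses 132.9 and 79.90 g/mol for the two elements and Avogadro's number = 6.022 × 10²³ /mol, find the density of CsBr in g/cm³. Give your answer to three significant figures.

4.41 g/cm³

The CsCl-type structure contains Z = 1 formula unit per cell; M(CsBr) = 132.9 + 79.90 = 212.8 g/mol.
a³ = (4.310 × 10^-8 cm)³ = 8.006 × 10^-23 cm³.
ρ = 1 × 212.8 / (6.022 × 10²³ × 8.006 × 10^-23) = 4.414 g/cm³.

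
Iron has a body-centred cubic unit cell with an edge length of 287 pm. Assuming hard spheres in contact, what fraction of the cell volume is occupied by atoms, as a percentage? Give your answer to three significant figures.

In a BCC lattice atoms touch along the body diagonal, so √3·a = 4r, so r = 0.4330a = 124.3 pm.
Packing fraction = Z·(4/3)πr³ / a³ = 2 × (4/3)π × (124.3)³ / (287)³ = 0.6802 = 68.0%.

68.0%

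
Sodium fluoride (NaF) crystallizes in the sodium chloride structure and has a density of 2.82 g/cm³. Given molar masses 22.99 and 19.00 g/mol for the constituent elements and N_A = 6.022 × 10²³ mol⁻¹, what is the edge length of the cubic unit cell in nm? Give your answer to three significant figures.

0.462 nm

M(NaF) = 41.99 g/mol; Z = 4 formula units per cell.
a³ = Z·M/(N_A·ρ) = 4 × 41.99 / (6.022 × 10²³ × 2.82) = 9.890 × 10^-23 cm³, so a = 4.625 × 10^-8 cm = 0.462 nm.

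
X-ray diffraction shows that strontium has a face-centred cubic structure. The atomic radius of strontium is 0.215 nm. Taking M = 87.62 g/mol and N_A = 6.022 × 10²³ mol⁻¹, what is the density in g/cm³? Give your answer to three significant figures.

In an FCC lattice, atoms touch along the face diagonal, so √2·a = 4r, giving a = 0.6081 nm = 6.081 × 10^-8 cm.
With Z = 4, ρ = Z·M/(N_A·a³) = 4 × 87.62 / (6.022 × 10²³ × 2.249 × 10^-22) = 2.588 g/cm³.

2.59 g/cm³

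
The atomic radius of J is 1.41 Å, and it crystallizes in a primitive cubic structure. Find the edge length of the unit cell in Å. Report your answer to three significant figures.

2.82 Å

In a simple cubic lattice, atoms touch along the cell edge, so a = 2r.
a = 2r = 2 × 1.41 = 2.82 Å.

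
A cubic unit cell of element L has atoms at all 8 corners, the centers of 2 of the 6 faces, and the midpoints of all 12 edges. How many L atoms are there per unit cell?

5

Corner atoms are shared by 8 cells (1/8 each), face atoms by 2 (1/2 each), edge atoms by 4 (1/4 each).
Net atoms = 8 × 1/8 + 2 × 1/2 + 12 × 1/4 = 1 + 1 + 3 = 5.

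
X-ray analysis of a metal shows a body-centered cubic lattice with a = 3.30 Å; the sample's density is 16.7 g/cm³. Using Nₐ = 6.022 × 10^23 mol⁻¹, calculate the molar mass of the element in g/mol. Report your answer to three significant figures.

181 g/mol

A BCC cell has Z = 2 atoms; a = 3.300 × 10^-8 cm.
M = ρ·N_A·a³/Z = 16.7 × 6.022 × 10²³ × 3.594 × 10^-23 / 2 = 181 g/mol.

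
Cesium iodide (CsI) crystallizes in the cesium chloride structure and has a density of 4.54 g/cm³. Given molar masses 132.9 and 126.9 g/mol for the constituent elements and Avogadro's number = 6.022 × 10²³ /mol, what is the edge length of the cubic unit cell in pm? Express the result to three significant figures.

M(CsI) = 259.8 g/mol; Z = 1 formula unit per cell.
a³ = Z·M/(N_A·ρ) = 1 × 259.8 / (6.022 × 10²³ × 4.54) = 9.503 × 10^-23 cm³, so a = 4.563 × 10^-8 cm = 456 pm.

456 pm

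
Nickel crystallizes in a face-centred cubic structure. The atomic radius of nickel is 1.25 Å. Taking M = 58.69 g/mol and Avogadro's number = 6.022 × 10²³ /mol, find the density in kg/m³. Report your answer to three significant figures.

8820 kg/m³

In an FCC lattice, atoms touch along the face diagonal, so √2·a = 4r, giving a = 3.536 Å = 3.536 × 10^-8 cm.
With Z = 4, ρ = Z·M/(N_A·a³) = 4 × 58.69 / (6.022 × 10²³ × 4.419 × 10^-23) = 8.821 g/cm³ = 8820 kg/m³.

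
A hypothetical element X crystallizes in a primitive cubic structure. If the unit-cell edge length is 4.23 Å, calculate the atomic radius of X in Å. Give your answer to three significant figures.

In a simple cubic lattice, atoms touch along the cell edge, so a = 2r.
r = a/2 = 4.23/2 = 2.12 Å.

2.12 Å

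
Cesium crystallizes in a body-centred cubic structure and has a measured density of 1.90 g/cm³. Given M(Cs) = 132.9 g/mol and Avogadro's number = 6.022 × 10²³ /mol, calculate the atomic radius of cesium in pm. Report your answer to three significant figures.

For a BCC cell (Z = 2), a³ = Z·M/(N_A·ρ) = 2 × 132.9 / (6.022 × 10²³ × 1.900) = 2.323 × 10^-22 cm³, so a = 6.147 × 10^-8 cm = 614.7 pm.
Atoms touch along the body diagonal, so √3·a = 4r, so r = 0.4330 × a = 266 pm.

266 pm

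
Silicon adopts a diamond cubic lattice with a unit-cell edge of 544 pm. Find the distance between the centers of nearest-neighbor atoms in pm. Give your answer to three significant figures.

236 pm

In a diamond cubic structure, nearest neighbors lie along the body diagonal with √3·a = 8r; the nearest-neighbor distance equals 2r = 0.4330·a.
d = 0.4330 × 544 = 236 pm.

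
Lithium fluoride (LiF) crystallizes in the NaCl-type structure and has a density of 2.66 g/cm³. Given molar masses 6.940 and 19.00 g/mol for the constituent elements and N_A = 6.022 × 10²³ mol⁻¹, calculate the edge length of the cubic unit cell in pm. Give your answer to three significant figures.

402 pm

M(LiF) = 25.94 g/mol; Z = 4 formula units per cell.
a³ = Z·M/(N_A·ρ) = 4 × 25.94 / (6.022 × 10²³ × 2.66) = 6.478 × 10^-23 cm³, so a = 4.016 × 10^-8 cm = 402 pm.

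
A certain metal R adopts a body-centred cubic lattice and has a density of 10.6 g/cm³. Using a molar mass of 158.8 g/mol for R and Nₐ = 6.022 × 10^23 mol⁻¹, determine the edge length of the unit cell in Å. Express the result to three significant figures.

With Z = 2 atoms per BCC cell, a³ = Z·M/(N_A·ρ) = 2 × 158.8 / (6.022 × 10²³ × 10.60 g/cm³) = 4.975 × 10^-23 cm³.
a = (4.975 × 10^-23)^(1/3) = 3.678 × 10^-8 cm = 3.68 Å.

3.68 Å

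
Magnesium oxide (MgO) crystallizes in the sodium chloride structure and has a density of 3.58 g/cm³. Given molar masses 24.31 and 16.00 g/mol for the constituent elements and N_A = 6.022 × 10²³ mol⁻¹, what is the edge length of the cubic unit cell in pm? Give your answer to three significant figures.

421 pm

M(MgO) = 40.31 g/mol; Z = 4 formula units per cell.
a³ = Z·M/(N_A·ρ) = 4 × 40.31 / (6.022 × 10²³ × 3.58) = 7.479 × 10^-23 cm³, so a = 4.213 × 10^-8 cm = 421 pm.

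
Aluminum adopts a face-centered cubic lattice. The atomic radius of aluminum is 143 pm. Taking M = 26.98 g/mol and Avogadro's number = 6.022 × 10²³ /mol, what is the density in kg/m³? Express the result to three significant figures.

In an FCC lattice, atoms touch along the face diagonal, so √2·a = 4r, giving a = 404.5 pm = 4.045 × 10^-8 cm.
With Z = 4, ρ = Z·M/(N_A·a³) = 4 × 26.98 / (6.022 × 10²³ × 6.617 × 10^-23) = 2.708 g/cm³ = 2710 kg/m³.

2710 kg/m³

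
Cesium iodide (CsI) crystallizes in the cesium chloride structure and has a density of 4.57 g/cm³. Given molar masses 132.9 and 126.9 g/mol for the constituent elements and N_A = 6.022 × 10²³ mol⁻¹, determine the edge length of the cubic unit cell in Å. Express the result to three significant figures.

4.55 Å

M(CsI) = 259.8 g/mol; Z = 1 formula unit per cell.
a³ = Z·M/(N_A·ρ) = 1 × 259.8 / (6.022 × 10²³ × 4.57) = 9.440 × 10^-23 cm³, so a = 4.553 × 10^-8 cm = 4.55 Å.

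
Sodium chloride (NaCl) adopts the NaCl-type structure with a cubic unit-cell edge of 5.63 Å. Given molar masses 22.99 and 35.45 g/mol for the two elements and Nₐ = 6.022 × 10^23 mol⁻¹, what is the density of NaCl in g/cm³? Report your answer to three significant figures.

2.18 g/cm³

The NaCl-type structure contains Z = 4 formula units per cell; M(NaCl) = 22.99 + 35.45 = 58.44 g/mol.
a³ = (5.630 × 10^-8 cm)³ = 1.785 × 10^-22 cm³.
ρ = 4 × 58.44 / (6.022 × 10²³ × 1.785 × 10^-22) = 2.175 g/cm³.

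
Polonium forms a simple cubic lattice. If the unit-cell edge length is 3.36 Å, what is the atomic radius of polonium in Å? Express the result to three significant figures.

1.68 Å

In a simple cubic lattice, atoms touch along the cell edge, so a = 2r.
r = a/2 = 3.36/2 = 1.68 Å.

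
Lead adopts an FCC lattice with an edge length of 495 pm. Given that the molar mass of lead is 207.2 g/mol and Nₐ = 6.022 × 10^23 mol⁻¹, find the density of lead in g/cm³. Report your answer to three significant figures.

11.3 g/cm³

An FCC unit cell contains Z = 4 atoms.
Cell volume: a³ = (495 pm)³ = (4.950 × 10^-8 cm)³ = 1.213 × 10^-22 cm³.
ρ = Z·M/(N_A·a³) = 4 × 207.2 / (6.022 × 10²³ × 1.213 × 10^-22) = 11.35 g/cm³.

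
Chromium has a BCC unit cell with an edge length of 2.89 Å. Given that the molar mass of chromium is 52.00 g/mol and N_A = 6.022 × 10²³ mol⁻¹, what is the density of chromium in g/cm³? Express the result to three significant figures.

7.15 g/cm³

A BCC unit cell contains Z = 2 atoms.
Cell volume: a³ = (2.89 Å)³ = (2.890 × 10^-8 cm)³ = 2.414 × 10^-23 cm³.
ρ = Z·M/(N_A·a³) = 2 × 52.00 / (6.022 × 10²³ × 2.414 × 10^-23) = 7.155 g/cm³.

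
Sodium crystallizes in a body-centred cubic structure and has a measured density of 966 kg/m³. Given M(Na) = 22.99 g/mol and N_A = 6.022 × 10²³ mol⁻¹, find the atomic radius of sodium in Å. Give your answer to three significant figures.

1.86 Å

For a BCC cell (Z = 2), a³ = Z·M/(N_A·ρ) = 2 × 22.99 / (6.022 × 10²³ × 0.9660) = 7.904 × 10^-23 cm³, so a = 4.292 × 10^-8 cm = 4.292 Å.
Atoms touch along the body diagonal, so √3·a = 4r, so r = 0.4330 × a = 1.86 Å.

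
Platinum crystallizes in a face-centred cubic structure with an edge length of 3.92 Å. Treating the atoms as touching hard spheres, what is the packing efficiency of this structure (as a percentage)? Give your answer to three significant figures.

In an FCC lattice atoms touch along the face diagonal, so √2·a = 4r, so r = 0.3536a = 1.386 Å.
Packing fraction = Z·(4/3)πr³ / a³ = 4 × (4/3)π × (1.386)³ / (3.92)³ = 0.7405 = 74.0%.

74.0%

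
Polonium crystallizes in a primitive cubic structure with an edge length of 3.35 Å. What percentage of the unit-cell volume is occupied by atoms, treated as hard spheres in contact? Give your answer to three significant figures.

In a simple cubic lattice atoms touch along the cell edge, so a = 2r, so r = 0.5000a = 1.675 Å.
Packing fraction = Z·(4/3)πr³ / a³ = 1 × (4/3)π × (1.675)³ / (3.35)³ = 0.5236 = 52.4%.

52.4%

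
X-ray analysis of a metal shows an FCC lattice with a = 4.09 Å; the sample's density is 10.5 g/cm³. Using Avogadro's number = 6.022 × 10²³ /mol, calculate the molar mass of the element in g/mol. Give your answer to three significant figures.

108 g/mol

An FCC cell has Z = 4 atoms; a = 4.090 × 10^-8 cm.
M = ρ·N_A·a³/Z = 10.5 × 6.022 × 10²³ × 6.842 × 10^-23 / 4 = 108 g/mol.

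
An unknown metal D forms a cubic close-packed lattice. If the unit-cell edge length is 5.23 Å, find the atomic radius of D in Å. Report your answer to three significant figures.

In an FCC lattice, atoms touch along the face diagonal, so √2·a = 4r.
r = √2·a/4 = 1.4142 × 5.23 / 4 = 1.85 Å.

1.85 Å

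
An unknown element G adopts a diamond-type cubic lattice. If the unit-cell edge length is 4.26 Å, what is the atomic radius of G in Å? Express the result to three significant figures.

In a diamond cubic lattice, nearest neighbors lie along the body diagonal with √3·a = 8r.
r = √3·a/8 = 1.7321 × 4.26 / 8 = 0.922 Å.

0.922 Å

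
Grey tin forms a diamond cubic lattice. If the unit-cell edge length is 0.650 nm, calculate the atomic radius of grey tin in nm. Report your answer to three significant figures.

0.141 nm

In a diamond cubic lattice, nearest neighbors lie along the body diagonal with √3·a = 8r.
r = √3·a/8 = 1.7321 × 0.650 / 8 = 0.141 nm.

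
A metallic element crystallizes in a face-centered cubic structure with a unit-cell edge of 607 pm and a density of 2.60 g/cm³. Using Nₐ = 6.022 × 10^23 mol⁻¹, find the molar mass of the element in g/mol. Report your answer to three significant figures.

87.5 g/mol

An FCC cell has Z = 4 atoms; a = 6.070 × 10^-8 cm.
M = ρ·N_A·a³/Z = 2.60 × 6.022 × 10²³ × 2.236 × 10^-22 / 4 = 87.5 g/mol.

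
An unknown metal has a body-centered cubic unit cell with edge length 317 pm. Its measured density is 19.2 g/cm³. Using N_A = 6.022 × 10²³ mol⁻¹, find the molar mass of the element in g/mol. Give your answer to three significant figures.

A BCC cell has Z = 2 atoms; a = 3.170 × 10^-8 cm.
M = ρ·N_A·a³/Z = 19.2 × 6.022 × 10²³ × 3.186 × 10^-23 / 2 = 184 g/mol.

184 g/mol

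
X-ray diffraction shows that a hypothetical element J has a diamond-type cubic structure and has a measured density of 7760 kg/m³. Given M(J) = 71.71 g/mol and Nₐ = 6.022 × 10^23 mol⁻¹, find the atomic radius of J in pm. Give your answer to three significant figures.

For a diamond cubic cell (Z = 8), a³ = Z·M/(N_A·ρ) = 8 × 71.71 / (6.022 × 10²³ × 7.760) = 1.228 × 10^-22 cm³, so a = 4.970 × 10^-8 cm = 497.0 pm.
Nearest neighbors lie along the body diagonal with √3·a = 8r, so r = 0.2165 × a = 108 pm.

108 pm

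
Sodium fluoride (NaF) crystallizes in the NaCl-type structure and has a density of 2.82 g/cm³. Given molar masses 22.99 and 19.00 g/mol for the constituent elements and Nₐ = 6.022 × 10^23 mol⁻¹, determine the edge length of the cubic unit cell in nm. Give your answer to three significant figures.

M(NaF) = 41.99 g/mol; Z = 4 formula units per cell.
a³ = Z·M/(N_A·ρ) = 4 × 41.99 / (6.022 × 10²³ × 2.82) = 9.890 × 10^-23 cm³, so a = 4.625 × 10^-8 cm = 0.462 nm.

0.462 nm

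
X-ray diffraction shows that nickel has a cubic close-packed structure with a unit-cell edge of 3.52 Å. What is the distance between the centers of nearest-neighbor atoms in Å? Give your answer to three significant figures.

2.49 Å

In an FCC structure, atoms touch along the face diagonal, so √2·a = 4r; the nearest-neighbor distance equals 2r = 0.7071·a.
d = 0.7071 × 3.52 = 2.49 Å.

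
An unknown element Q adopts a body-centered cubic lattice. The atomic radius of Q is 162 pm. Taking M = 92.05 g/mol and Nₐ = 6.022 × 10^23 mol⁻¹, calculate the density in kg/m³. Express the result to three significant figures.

In a BCC lattice, atoms touch along the body diagonal, so √3·a = 4r, giving a = 374.1 pm = 3.741 × 10^-8 cm.
With Z = 2, ρ = Z·M/(N_A·a³) = 2 × 92.05 / (6.022 × 10²³ × 5.237 × 10^-23) = 5.838 g/cm³ = 5840 kg/m³.

5840 kg/m³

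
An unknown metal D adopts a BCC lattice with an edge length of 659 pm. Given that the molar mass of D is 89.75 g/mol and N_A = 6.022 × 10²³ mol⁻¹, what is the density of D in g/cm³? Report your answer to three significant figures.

1.04 g/cm³

A BCC unit cell contains Z = 2 atoms.
Cell volume: a³ = (659 pm)³ = (6.590 × 10^-8 cm)³ = 2.862 × 10^-22 cm³.
ρ = Z·M/(N_A·a³) = 2 × 89.75 / (6.022 × 10²³ × 2.862 × 10^-22) = 1.042 g/cm³.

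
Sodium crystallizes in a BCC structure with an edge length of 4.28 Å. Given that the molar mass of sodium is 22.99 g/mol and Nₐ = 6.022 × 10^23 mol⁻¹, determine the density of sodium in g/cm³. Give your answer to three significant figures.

0.974 g/cm³

A BCC unit cell contains Z = 2 atoms.
Cell volume: a³ = (4.28 Å)³ = (4.280 × 10^-8 cm)³ = 7.840 × 10^-23 cm³.
ρ = Z·M/(N_A·a³) = 2 × 22.99 / (6.022 × 10²³ × 7.840 × 10^-23) = 0.9739 g/cm³.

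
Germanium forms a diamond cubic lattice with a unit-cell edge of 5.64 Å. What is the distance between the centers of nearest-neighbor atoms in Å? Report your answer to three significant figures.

2.44 Å

In a diamond cubic structure, nearest neighbors lie along the body diagonal with √3·a = 8r; the nearest-neighbor distance equals 2r = 0.4330·a.
d = 0.4330 × 5.64 = 2.44 Å.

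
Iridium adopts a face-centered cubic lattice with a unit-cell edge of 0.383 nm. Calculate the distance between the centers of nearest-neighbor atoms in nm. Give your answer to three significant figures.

In an FCC structure, atoms touch along the face diagonal, so √2·a = 4r; the nearest-neighbor distance equals 2r = 0.7071·a.
d = 0.7071 × 0.383 = 0.271 nm.

0.271 nm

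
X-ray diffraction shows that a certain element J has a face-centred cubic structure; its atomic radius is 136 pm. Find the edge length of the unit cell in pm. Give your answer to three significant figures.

In an FCC lattice, atoms touch along the face diagonal, so √2·a = 4r.
a = 4r/√2 = 4 × 136 / 1.4142 = 385 pm.

385 pm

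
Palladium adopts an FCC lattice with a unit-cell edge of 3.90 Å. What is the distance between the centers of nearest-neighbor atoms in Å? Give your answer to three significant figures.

In an FCC structure, atoms touch along the face diagonal, so √2·a = 4r; the nearest-neighbor distance equals 2r = 0.7071·a.
d = 0.7071 × 3.90 = 2.76 Å.

2.76 Å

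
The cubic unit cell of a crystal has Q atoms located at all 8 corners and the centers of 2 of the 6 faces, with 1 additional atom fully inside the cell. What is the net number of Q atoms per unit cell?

Corner atoms are shared by 8 cells (1/8 each), face atoms by 2 (1/2 each), interior atoms are unshared.
Net atoms = 8 × 1/8 + 2 × 1/2 + 1 = 1 + 1 + 1 = 3.

3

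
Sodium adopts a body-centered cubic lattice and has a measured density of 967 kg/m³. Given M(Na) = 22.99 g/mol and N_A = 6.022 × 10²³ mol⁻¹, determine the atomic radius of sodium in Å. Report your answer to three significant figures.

For a BCC cell (Z = 2), a³ = Z·M/(N_A·ρ) = 2 × 22.99 / (6.022 × 10²³ × 0.9670) = 7.896 × 10^-23 cm³, so a = 4.290 × 10^-8 cm = 4.290 Å.
Atoms touch along the body diagonal, so √3·a = 4r, so r = 0.4330 × a = 1.86 Å.

1.86 Å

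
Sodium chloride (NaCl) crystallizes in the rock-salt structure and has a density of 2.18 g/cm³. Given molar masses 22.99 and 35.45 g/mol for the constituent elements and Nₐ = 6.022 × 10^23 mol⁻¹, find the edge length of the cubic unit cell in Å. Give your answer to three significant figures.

5.63 Å

M(NaCl) = 58.44 g/mol; Z = 4 formula units per cell.
a³ = Z·M/(N_A·ρ) = 4 × 58.44 / (6.022 × 10²³ × 2.18) = 1.781 × 10^-22 cm³, so a = 5.626 × 10^-8 cm = 5.63 Å.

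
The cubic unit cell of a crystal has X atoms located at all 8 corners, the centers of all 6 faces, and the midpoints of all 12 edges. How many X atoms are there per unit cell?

7

Corner atoms are shared by 8 cells (1/8 each), face atoms by 2 (1/2 each), edge atoms by 4 (1/4 each).
Net atoms = 8 × 1/8 + 6 × 1/2 + 12 × 1/4 = 1 + 3 + 3 = 7.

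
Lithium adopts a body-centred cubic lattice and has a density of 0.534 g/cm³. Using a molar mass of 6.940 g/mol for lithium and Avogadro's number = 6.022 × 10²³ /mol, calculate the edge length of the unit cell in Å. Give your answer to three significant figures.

3.51 Å

With Z = 2 atoms per BCC cell, a³ = Z·M/(N_A·ρ) = 2 × 6.940 / (6.022 × 10²³ × 0.5340 g/cm³) = 4.316 × 10^-23 cm³.
a = (4.316 × 10^-23)^(1/3) = 3.508 × 10^-8 cm = 3.51 Å.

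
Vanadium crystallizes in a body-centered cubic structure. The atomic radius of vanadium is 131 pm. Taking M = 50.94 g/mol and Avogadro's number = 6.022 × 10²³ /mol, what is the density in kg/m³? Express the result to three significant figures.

In a BCC lattice, atoms touch along the body diagonal, so √3·a = 4r, giving a = 302.5 pm = 3.025 × 10^-8 cm.
With Z = 2, ρ = Z·M/(N_A·a³) = 2 × 50.94 / (6.022 × 10²³ × 2.769 × 10^-23) = 6.110 g/cm³ = 6110 kg/m³.

6110 kg/m³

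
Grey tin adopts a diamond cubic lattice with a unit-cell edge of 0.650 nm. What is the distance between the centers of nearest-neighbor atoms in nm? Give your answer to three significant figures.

0.281 nm

In a diamond cubic structure, nearest neighbors lie along the body diagonal with √3·a = 8r; the nearest-neighbor distance equals 2r = 0.4330·a.
d = 0.4330 × 0.650 = 0.281 nm.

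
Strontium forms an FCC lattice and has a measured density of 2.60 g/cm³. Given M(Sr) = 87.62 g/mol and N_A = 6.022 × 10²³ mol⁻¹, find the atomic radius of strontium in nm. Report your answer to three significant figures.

For an FCC cell (Z = 4), a³ = Z·M/(N_A·ρ) = 4 × 87.62 / (6.022 × 10²³ × 2.600) = 2.238 × 10^-22 cm³, so a = 6.072 × 10^-8 cm = 0.6072 nm.
Atoms touch along the face diagonal, so √2·a = 4r, so r = 0.3536 × a = 0.215 nm.

0.215 nm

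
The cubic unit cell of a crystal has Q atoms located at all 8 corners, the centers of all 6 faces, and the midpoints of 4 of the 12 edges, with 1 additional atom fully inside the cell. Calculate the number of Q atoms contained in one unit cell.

6

Corner atoms are shared by 8 cells (1/8 each), face atoms by 2 (1/2 each), edge atoms by 4 (1/4 each), interior atoms are unshared.
Net atoms = 8 × 1/8 + 6 × 1/2 + 4 × 1/4 + 1 = 1 + 3 + 1 + 1 = 6.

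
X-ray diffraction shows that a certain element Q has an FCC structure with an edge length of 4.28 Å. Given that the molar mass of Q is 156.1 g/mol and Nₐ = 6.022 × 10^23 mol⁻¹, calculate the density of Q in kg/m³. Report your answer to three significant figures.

13200 kg/m³

An FCC unit cell contains Z = 4 atoms.
Cell volume: a³ = (4.28 Å)³ = (4.280 × 10^-8 cm)³ = 7.840 × 10^-23 cm³.
ρ = Z·M/(N_A·a³) = 4 × 156.1 / (6.022 × 10²³ × 7.840 × 10^-23) = 13.22 g/cm³ = 13200 kg/m³.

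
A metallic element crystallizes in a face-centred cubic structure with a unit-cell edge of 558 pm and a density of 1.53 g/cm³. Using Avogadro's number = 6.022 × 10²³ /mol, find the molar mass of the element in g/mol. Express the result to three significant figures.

40.0 g/mol

An FCC cell has Z = 4 atoms; a = 5.580 × 10^-8 cm.
M = ρ·N_A·a³/Z = 1.53 × 6.022 × 10²³ × 1.737 × 10^-22 / 4 = 40.0 g/mol.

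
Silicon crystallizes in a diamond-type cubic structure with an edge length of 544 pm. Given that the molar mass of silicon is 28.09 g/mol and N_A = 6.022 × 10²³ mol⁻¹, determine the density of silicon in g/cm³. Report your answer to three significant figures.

2.32 g/cm³

A diamond cubic unit cell contains Z = 8 atoms.
Cell volume: a³ = (544 pm)³ = (5.440 × 10^-8 cm)³ = 1.610 × 10^-22 cm³.
ρ = Z·M/(N_A·a³) = 8 × 28.09 / (6.022 × 10²³ × 1.610 × 10^-22) = 2.318 g/cm³.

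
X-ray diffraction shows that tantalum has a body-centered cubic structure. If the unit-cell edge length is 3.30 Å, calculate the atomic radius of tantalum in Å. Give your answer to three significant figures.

In a BCC lattice, atoms touch along the body diagonal, so √3·a = 4r.
r = √3·a/4 = 1.7321 × 3.30 / 4 = 1.43 Å.

1.43 Å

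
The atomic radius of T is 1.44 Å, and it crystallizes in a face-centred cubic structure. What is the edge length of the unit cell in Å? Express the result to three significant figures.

4.07 Å

In an FCC lattice, atoms touch along the face diagonal, so √2·a = 4r.
a = 4r/√2 = 4 × 1.44 / 1.4142 = 4.07 Å.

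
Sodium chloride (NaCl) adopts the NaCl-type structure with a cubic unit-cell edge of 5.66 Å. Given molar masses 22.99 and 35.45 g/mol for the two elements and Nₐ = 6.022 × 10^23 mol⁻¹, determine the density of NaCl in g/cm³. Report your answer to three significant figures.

2.14 g/cm³

The NaCl-type structure contains Z = 4 formula units per cell; M(NaCl) = 22.99 + 35.45 = 58.44 g/mol.
a³ = (5.660 × 10^-8 cm)³ = 1.813 × 10^-22 cm³.
ρ = 4 × 58.44 / (6.022 × 10²³ × 1.813 × 10^-22) = 2.141 g/cm³.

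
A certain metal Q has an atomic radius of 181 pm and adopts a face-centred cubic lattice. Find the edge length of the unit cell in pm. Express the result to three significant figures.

512 pm

In an FCC lattice, atoms touch along the face diagonal, so √2·a = 4r.
a = 4r/√2 = 4 × 181 / 1.4142 = 512 pm.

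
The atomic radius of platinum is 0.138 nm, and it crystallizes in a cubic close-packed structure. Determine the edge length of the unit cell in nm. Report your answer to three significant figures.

0.390 nm

In an FCC lattice, atoms touch along the face diagonal, so √2·a = 4r.
a = 4r/√2 = 4 × 0.138 / 1.4142 = 0.390 nm.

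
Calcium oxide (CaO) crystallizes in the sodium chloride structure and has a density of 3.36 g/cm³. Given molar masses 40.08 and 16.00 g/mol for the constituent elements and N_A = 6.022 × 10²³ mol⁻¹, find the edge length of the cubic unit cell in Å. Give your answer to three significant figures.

M(CaO) = 56.08 g/mol; Z = 4 formula units per cell.
a³ = Z·M/(N_A·ρ) = 4 × 56.08 / (6.022 × 10²³ × 3.36) = 1.109 × 10^-22 cm³, so a = 4.804 × 10^-8 cm = 4.80 Å.

4.80 Å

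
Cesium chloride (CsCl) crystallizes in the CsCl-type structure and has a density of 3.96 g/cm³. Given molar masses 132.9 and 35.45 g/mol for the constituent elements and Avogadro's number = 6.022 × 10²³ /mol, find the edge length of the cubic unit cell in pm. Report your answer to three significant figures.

M(CsCl) = 168.35 g/mol; Z = 1 formula unit per cell.
a³ = Z·M/(N_A·ρ) = 1 × 168.35 / (6.022 × 10²³ × 3.96) = 7.060 × 10^-23 cm³, so a = 4.133 × 10^-8 cm = 413 pm.

413 pm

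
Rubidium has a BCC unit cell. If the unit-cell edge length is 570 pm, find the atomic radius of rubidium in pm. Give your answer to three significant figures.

In a BCC lattice, atoms touch along the body diagonal, so √3·a = 4r.
r = √3·a/4 = 1.7321 × 570 / 4 = 247 pm.

247 pm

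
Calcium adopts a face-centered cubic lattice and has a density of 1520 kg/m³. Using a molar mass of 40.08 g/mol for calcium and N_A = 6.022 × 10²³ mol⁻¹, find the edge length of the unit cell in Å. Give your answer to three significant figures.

With Z = 4 atoms per FCC cell, a³ = Z·M/(N_A·ρ) = 4 × 40.08 / (6.022 × 10²³ × 1.520 g/cm³) = 1.751 × 10^-22 cm³.
a = (1.751 × 10^-22)^(1/3) = 5.595 × 10^-8 cm = 5.60 Å.

5.60 Å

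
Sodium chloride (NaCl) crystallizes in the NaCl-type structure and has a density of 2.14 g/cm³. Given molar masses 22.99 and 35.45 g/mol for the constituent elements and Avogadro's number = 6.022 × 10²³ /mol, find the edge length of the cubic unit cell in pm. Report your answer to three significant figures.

566 pm

M(NaCl) = 58.44 g/mol; Z = 4 formula units per cell.
a³ = Z·M/(N_A·ρ) = 4 × 58.44 / (6.022 × 10²³ × 2.14) = 1.814 × 10^-22 cm³, so a = 5.661 × 10^-8 cm = 566 pm.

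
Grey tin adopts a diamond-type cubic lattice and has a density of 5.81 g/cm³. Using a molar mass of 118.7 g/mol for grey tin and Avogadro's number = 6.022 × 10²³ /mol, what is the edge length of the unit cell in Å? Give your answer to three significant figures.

With Z = 8 atoms per diamond cubic cell, a³ = Z·M/(N_A·ρ) = 8 × 118.7 / (6.022 × 10²³ × 5.810 g/cm³) = 2.714 × 10^-22 cm³.
a = (2.714 × 10^-22)^(1/3) = 6.475 × 10^-8 cm = 6.47 Å.

6.47 Å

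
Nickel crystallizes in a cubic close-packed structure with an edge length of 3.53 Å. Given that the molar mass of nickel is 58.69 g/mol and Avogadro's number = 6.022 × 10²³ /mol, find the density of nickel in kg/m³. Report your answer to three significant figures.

8860 kg/m³

An FCC unit cell contains Z = 4 atoms.
Cell volume: a³ = (3.53 Å)³ = (3.530 × 10^-8 cm)³ = 4.399 × 10^-23 cm³.
ρ = Z·M/(N_A·a³) = 4 × 58.69 / (6.022 × 10²³ × 4.399 × 10^-23) = 8.863 g/cm³ = 8860 kg/m³.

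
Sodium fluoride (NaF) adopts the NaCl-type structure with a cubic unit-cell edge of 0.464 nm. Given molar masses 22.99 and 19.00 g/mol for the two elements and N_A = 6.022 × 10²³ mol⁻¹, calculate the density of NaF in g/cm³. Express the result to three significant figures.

2.79 g/cm³

The NaCl-type structure contains Z = 4 formula units per cell; M(NaF) = 22.99 + 19.00 = 41.99 g/mol.
a³ = (4.640 × 10^-8 cm)³ = 9.990 × 10^-23 cm³.
ρ = 4 × 41.99 / (6.022 × 10²³ × 9.990 × 10^-23) = 2.792 g/cm³.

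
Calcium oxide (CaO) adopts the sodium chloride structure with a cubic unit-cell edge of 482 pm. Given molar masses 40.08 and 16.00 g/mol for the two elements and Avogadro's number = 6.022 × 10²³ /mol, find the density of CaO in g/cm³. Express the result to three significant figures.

The sodium chloride structure contains Z = 4 formula units per cell; M(CaO) = 40.08 + 16.00 = 56.08 g/mol.
a³ = (4.820 × 10^-8 cm)³ = 1.120 × 10^-22 cm³.
ρ = 4 × 56.08 / (6.022 × 10²³ × 1.120 × 10^-22) = 3.326 g/cm³.

3.33 g/cm³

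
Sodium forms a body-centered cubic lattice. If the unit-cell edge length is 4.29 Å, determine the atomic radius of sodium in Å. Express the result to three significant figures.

1.86 Å

In a BCC lattice, atoms touch along the body diagonal, so √3·a = 4r.
r = √3·a/4 = 1.7321 × 4.29 / 4 = 1.86 Å.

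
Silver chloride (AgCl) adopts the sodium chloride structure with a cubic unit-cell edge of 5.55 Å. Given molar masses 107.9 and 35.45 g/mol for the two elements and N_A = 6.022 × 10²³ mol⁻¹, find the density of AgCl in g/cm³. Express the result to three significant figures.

The sodium chloride structure contains Z = 4 formula units per cell; M(AgCl) = 107.9 + 35.45 = 143.35 g/mol.
a³ = (5.550 × 10^-8 cm)³ = 1.710 × 10^-22 cm³.
ρ = 4 × 143.35 / (6.022 × 10²³ × 1.710 × 10^-22) = 5.570 g/cm³.

5.57 g/cm³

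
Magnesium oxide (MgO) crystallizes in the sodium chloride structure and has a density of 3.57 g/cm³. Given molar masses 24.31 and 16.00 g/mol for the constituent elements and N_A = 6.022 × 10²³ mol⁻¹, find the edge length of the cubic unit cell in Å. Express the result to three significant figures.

4.22 Å

M(MgO) = 40.31 g/mol; Z = 4 formula units per cell.
a³ = Z·M/(N_A·ρ) = 4 × 40.31 / (6.022 × 10²³ × 3.57) = 7.500 × 10^-23 cm³, so a = 4.217 × 10^-8 cm = 4.22 Å.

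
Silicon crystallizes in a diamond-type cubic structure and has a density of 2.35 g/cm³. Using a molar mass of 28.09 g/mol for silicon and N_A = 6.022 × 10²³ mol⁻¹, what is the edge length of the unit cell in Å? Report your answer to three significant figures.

5.42 Å

With Z = 8 atoms per diamond cubic cell, a³ = Z·M/(N_A·ρ) = 8 × 28.09 / (6.022 × 10²³ × 2.350 g/cm³) = 1.588 × 10^-22 cm³.
a = (1.588 × 10^-22)^(1/3) = 5.415 × 10^-8 cm = 5.42 Å.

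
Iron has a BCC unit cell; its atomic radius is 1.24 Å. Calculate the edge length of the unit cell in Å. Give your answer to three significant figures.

2.86 Å

In a BCC lattice, atoms touch along the body diagonal, so √3·a = 4r.
a = 4r/√3 = 4 × 1.24 / 1.7321 = 2.86 Å.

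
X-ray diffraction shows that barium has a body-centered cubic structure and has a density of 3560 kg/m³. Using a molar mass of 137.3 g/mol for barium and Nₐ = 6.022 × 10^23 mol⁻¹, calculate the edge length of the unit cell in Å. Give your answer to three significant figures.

With Z = 2 atoms per BCC cell, a³ = Z·M/(N_A·ρ) = 2 × 137.3 / (6.022 × 10²³ × 3.560 g/cm³) = 1.281 × 10^-22 cm³.
a = (1.281 × 10^-22)^(1/3) = 5.041 × 10^-8 cm = 5.04 Å.

5.04 Å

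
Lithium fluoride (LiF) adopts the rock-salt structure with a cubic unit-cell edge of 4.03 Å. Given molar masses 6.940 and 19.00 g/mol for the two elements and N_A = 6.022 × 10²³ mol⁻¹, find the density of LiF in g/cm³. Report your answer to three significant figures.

The rock-salt structure contains Z = 4 formula units per cell; M(LiF) = 6.940 + 19.00 = 25.94 g/mol.
a³ = (4.030 × 10^-8 cm)³ = 6.545 × 10^-23 cm³.
ρ = 4 × 25.94 / (6.022 × 10²³ × 6.545 × 10^-23) = 2.633 g/cm³.

2.63 g/cm³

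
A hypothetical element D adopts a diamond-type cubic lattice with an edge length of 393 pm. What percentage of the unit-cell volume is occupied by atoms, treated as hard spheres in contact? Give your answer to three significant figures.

34.0%

In a diamond cubic lattice nearest neighbors lie along the body diagonal with √3·a = 8r, so r = 0.2165a = 85.09 pm.
Packing fraction = Z·(4/3)πr³ / a³ = 8 × (4/3)π × (85.09)³ / (393)³ = 0.3401 = 34.0%.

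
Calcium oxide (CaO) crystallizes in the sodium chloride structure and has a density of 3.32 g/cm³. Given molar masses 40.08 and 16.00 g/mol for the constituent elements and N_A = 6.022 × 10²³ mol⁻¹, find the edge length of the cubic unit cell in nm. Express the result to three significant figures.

M(CaO) = 56.08 g/mol; Z = 4 formula units per cell.
a³ = Z·M/(N_A·ρ) = 4 × 56.08 / (6.022 × 10²³ × 3.32) = 1.122 × 10^-22 cm³, so a = 4.823 × 10^-8 cm = 0.482 nm.

0.482 nm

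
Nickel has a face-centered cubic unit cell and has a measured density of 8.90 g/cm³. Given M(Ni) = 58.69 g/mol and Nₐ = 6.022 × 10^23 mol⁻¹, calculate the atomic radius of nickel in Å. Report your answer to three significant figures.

1.25 Å

For an FCC cell (Z = 4), a³ = Z·M/(N_A·ρ) = 4 × 58.69 / (6.022 × 10²³ × 8.900) = 4.380 × 10^-23 cm³, so a = 3.525 × 10^-8 cm = 3.525 Å.
Atoms touch along the face diagonal, so √2·a = 4r, so r = 0.3536 × a = 1.25 Å.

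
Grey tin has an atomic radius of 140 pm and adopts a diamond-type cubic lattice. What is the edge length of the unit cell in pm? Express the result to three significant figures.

647 pm

In a diamond cubic lattice, nearest neighbors lie along the body diagonal with √3·a = 8r.
a = 8r/√3 = 8 × 140 / 1.7321 = 647 pm.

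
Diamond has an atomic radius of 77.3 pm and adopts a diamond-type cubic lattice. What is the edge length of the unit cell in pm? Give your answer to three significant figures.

In a diamond cubic lattice, nearest neighbors lie along the body diagonal with √3·a = 8r.
a = 8r/√3 = 8 × 77.3 / 1.7321 = 357 pm.

357 pm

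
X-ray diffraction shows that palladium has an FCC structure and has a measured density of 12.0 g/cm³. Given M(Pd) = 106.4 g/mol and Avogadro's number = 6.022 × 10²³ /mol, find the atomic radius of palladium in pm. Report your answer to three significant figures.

138 pm

For an FCC cell (Z = 4), a³ = Z·M/(N_A·ρ) = 4 × 106.4 / (6.022 × 10²³ × 12.00) = 5.890 × 10^-23 cm³, so a = 3.891 × 10^-8 cm = 389.1 pm.
Atoms touch along the face diagonal, so √2·a = 4r, so r = 0.3536 × a = 138 pm.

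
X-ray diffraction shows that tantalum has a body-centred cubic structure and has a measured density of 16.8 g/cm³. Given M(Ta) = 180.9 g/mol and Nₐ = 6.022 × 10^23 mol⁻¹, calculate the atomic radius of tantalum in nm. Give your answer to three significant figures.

0.143 nm

For a BCC cell (Z = 2), a³ = Z·M/(N_A·ρ) = 2 × 180.9 / (6.022 × 10²³ × 16.80) = 3.576 × 10^-23 cm³, so a = 3.295 × 10^-8 cm = 0.3295 nm.
Atoms touch along the body diagonal, so √3·a = 4r, so r = 0.4330 × a = 0.143 nm.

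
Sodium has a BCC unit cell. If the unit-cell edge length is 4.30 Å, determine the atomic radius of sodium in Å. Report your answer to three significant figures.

1.86 Å

In a BCC lattice, atoms touch along the body diagonal, so √3·a = 4r.
r = √3·a/4 = 1.7321 × 4.30 / 4 = 1.86 Å.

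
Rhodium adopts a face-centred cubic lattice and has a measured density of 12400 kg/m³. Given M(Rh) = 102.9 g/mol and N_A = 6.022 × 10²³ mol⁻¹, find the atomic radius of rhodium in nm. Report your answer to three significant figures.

0.135 nm

For an FCC cell (Z = 4), a³ = Z·M/(N_A·ρ) = 4 × 102.9 / (6.022 × 10²³ × 12.40) = 5.512 × 10^-23 cm³, so a = 3.806 × 10^-8 cm = 0.3806 nm.
Atoms touch along the face diagonal, so √2·a = 4r, so r = 0.3536 × a = 0.135 nm.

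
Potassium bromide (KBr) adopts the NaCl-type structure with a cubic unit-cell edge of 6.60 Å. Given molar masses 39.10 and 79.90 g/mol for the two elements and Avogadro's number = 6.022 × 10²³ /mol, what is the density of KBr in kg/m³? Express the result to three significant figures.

2750 kg/m³

The NaCl-type structure contains Z = 4 formula units per cell; M(KBr) = 39.10 + 79.90 = 119.0 g/mol.
a³ = (6.600 × 10^-8 cm)³ = 2.875 × 10^-22 cm³.
ρ = 4 × 119.0 / (6.022 × 10²³ × 2.875 × 10^-22) = 2.749 g/cm³ = 2750 kg/m³.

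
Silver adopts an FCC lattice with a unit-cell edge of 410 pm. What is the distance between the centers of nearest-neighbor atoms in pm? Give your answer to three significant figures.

290 pm

In an FCC structure, atoms touch along the face diagonal, so √2·a = 4r; the nearest-neighbor distance equals 2r = 0.7071·a.
d = 0.7071 × 410 = 290 pm.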